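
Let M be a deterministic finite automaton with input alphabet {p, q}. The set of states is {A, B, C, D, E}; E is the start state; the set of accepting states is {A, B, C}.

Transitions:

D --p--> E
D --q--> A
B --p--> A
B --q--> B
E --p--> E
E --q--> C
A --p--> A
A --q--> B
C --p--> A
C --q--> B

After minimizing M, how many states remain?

2

States {D} cannot be reached from the start state, so discard them.
P0 = {A,B,C} | {E}.
The partition is now stable with 2 blocks: {A,B,C} | {E}.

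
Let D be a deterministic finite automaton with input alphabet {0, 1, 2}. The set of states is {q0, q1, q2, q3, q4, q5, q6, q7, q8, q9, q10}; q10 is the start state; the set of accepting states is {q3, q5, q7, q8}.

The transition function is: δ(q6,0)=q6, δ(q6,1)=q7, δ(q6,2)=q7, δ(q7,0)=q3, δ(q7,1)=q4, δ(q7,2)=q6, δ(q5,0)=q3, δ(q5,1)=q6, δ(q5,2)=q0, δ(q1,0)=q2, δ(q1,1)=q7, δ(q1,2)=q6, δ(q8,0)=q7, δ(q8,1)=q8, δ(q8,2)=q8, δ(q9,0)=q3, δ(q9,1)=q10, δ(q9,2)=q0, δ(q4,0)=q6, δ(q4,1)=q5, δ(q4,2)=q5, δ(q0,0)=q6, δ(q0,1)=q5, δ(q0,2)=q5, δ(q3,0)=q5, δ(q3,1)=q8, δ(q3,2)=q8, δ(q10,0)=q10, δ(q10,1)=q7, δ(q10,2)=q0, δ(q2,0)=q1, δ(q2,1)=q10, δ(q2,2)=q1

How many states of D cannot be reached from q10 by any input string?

3

No path from q10 leads to q1, q2, q9; the other 8 states are all reachable.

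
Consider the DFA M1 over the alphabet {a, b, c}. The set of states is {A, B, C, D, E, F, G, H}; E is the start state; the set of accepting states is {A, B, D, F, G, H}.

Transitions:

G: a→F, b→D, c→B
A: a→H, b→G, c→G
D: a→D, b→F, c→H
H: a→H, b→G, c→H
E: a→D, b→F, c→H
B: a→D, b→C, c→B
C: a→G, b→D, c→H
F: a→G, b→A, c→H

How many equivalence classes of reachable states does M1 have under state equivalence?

P0 = {A,B,D,F,G,H} | {C,E}.
Split {A,B,D,F,G,H} by δ(·,b) → {A,D,F,G,H} and {B}.
On input c, block {A,D,F,G,H} splits into {A,D,F,H} and {G}.
On input a, block {A,D,F,H} splits into {A,D,H} and {F}.
Refine {A,D,H} on symbol b: members go to different blocks, giving {A,H} and {D}.
Split {A,H} by δ(·,c) → {A} and {H}.
On input a, block {C,E} splits into {C} and {E}.
Stable partition: {A} | {C} | {B} | {G} | {F} | {D} | {H} | {E} — 8 equivalence classes.

8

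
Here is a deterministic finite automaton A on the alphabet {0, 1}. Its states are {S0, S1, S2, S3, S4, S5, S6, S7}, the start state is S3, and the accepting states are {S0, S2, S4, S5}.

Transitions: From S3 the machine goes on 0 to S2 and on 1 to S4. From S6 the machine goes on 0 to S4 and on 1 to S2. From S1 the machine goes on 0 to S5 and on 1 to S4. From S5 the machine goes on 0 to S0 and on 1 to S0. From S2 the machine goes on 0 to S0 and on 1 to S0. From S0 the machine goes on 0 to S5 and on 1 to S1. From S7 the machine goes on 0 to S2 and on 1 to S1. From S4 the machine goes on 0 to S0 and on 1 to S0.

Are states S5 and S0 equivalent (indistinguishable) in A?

States {S6,S7} cannot be reached from the start state, so discard them.
P0 = {S0,S2,S4,S5} | {S1,S3}.
Refine {S0,S2,S4,S5} on symbol 1: members go to different blocks, giving {S2,S4,S5} and {S0}.
No further refinement is possible. Final partition (3 blocks): {S2,S4,S5} | {S1,S3} | {S0}.
S5 and S0 end up in different blocks, so they are distinguishable. For instance, the string '1' is accepted from only S5.

No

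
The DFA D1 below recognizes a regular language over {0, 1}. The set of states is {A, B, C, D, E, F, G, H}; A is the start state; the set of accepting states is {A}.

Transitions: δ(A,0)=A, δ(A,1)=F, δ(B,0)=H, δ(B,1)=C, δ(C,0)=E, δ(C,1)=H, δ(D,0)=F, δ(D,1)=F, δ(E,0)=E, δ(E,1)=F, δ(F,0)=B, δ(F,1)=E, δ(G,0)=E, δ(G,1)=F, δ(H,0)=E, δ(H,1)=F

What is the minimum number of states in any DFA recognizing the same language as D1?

States {D,G} cannot be reached from the start state, so discard them.
Initial partition by acceptance: {A} | {B,C,E,F,H}.
Stable partition: {A} | {B,C,E,F,H} — 2 equivalence classes.

2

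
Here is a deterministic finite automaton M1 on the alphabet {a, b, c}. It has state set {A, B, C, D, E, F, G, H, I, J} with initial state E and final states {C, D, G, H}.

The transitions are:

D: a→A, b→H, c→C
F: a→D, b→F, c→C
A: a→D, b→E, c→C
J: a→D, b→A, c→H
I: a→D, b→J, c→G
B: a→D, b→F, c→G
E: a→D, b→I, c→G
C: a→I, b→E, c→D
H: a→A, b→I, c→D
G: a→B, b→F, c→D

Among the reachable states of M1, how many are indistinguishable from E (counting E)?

All states are reachable from the start state.
Start with accepting vs non-accepting: {C,D,G,H} | {A,B,E,F,I,J}.
Split {C,D,G,H} by δ(·,b) → {C,G,H} and {D}.
No further refinement is possible. Final partition (3 blocks): {C,G,H} | {A,B,E,F,I,J} | {D}.
The equivalence class containing E is {A,B,E,F,I,J}, of size 6.

6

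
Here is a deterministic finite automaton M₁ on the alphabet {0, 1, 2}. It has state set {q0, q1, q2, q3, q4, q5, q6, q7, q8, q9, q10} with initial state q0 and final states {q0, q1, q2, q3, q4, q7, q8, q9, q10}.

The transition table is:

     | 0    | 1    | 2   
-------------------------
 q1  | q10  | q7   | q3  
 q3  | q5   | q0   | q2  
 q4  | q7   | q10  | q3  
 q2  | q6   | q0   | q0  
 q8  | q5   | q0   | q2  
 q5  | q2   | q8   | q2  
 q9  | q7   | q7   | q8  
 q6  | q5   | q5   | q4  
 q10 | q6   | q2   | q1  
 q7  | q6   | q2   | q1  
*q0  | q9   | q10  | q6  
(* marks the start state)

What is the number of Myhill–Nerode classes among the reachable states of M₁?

Start with accepting vs non-accepting: {q0,q1,q2,q3,q4,q7,q8,q9,q10} | {q5,q6}.
Split {q0,q1,q2,q3,q4,q7,q8,q9,q10} by δ(·,0) → {q2,q3,q7,q8,q10} and {q0,q1,q4,q9}.
Split {q2,q3,q7,q8,q10} by δ(·,1) → {q2,q3,q8} and {q7,q10}.
Refine {q2,q3,q8} on symbol 2: members go to different blocks, giving {q3,q8} and {q2}.
Split {q5,q6} by δ(·,0) → {q5} and {q6}.
Refine {q0,q1,q4,q9} on symbol 0: members go to different blocks, giving {q1,q4,q9} and {q0}.
No further refinement is possible. Final partition (7 blocks): {q3,q8} | {q5} | {q1,q4,q9} | {q7,q10} | {q2} | {q6} | {q0}.

7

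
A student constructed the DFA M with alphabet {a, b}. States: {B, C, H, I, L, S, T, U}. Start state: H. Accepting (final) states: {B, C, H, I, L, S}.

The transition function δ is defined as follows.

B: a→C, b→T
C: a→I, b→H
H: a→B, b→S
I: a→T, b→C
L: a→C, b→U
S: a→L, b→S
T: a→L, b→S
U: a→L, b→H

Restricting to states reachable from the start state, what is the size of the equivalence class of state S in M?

2

All states are reachable from the start state.
Start with accepting vs non-accepting: {B,C,H,I,L,S} | {T,U}.
Split {B,C,H,I,L,S} by δ(·,a) → {B,C,H,L,S} and {I}.
On input a, block {B,C,H,L,S} splits into {B,H,L,S} and {C}.
On input a, block {B,H,L,S} splits into {H,S} and {B,L}.
The partition is now stable with 5 blocks: {H,S} | {T,U} | {I} | {C} | {B,L}.
The equivalence class containing S is {H,S}, of size 2.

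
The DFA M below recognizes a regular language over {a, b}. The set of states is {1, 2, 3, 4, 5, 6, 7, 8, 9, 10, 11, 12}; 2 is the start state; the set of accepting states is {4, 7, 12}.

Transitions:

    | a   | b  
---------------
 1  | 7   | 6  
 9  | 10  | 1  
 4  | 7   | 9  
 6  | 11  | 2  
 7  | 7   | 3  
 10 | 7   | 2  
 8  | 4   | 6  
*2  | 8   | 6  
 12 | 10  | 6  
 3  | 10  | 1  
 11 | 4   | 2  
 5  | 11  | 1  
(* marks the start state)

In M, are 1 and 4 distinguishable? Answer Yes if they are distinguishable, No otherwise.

First remove the unreachable states {5,12}; 10 states remain.
Start with accepting vs non-accepting: {4,7} | {1,2,3,6,8,9,10,11}.
On input a, block {1,2,3,6,8,9,10,11} splits into {1,8,10,11} and {2,3,6,9}.
On input b, block {2,3,6,9} splits into {2,6} and {3,9}.
Stable partition: {4,7} | {1,8,10,11} | {2,6} | {3,9} — 4 equivalence classes.
1 and 4 end up in different blocks, so they are distinguishable. For instance, the string 'ε' is accepted from only 4.

Yes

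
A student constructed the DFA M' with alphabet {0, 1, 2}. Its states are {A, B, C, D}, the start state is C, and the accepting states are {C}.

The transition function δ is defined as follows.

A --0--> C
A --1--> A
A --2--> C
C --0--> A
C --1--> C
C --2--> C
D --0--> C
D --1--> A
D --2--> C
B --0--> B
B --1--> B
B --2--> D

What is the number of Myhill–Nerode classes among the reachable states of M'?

2

States {B,D} cannot be reached from the start state, so discard them.
P0 = {C} | {A}.
No further refinement is possible. Final partition (2 blocks): {C} | {A}.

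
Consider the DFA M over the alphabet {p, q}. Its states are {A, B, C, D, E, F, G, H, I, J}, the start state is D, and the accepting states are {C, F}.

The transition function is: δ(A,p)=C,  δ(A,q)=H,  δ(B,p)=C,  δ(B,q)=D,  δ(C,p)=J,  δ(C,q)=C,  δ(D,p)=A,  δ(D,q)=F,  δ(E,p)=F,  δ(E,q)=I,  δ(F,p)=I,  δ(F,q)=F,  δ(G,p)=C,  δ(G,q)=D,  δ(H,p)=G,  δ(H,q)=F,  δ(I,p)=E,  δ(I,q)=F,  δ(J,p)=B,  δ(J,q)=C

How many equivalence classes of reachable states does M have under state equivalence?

3

Start with accepting vs non-accepting: {C,F} | {A,B,D,E,G,H,I,J}.
Refine {A,B,D,E,G,H,I,J} on symbol p: members go to different blocks, giving {A,B,E,G} and {D,H,I,J}.
Stable partition: {C,F} | {A,B,E,G} | {D,H,I,J} — 3 equivalence classes.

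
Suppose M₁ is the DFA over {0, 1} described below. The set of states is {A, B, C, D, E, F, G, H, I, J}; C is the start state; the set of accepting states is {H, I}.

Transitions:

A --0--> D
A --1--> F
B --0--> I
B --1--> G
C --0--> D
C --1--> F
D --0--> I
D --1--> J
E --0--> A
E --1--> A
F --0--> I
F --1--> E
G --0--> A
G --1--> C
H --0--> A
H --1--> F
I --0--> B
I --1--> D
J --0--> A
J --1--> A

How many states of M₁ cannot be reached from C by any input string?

Starting at C and following transitions, the reachable set is {A, B, C, D, E, F, G, I, J}. That leaves H unreachable — 1 in total.

1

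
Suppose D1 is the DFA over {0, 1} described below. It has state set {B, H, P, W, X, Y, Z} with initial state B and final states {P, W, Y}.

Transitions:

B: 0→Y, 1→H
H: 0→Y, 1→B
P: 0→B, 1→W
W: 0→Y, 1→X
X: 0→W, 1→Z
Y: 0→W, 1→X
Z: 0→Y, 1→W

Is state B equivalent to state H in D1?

States {P} cannot be reached from the start state, so discard them.
Start with accepting vs non-accepting: {W,Y} | {B,H,X,Z}.
Split {B,H,X,Z} by δ(·,1) → {B,H,X} and {Z}.
On input 1, block {B,H,X} splits into {B,H} and {X}.
Stable partition: {W,Y} | {B,H} | {Z} | {X} — 4 equivalence classes.
B and H lie in the same block of the stable partition, so they are equivalent — no string distinguishes them.

Yes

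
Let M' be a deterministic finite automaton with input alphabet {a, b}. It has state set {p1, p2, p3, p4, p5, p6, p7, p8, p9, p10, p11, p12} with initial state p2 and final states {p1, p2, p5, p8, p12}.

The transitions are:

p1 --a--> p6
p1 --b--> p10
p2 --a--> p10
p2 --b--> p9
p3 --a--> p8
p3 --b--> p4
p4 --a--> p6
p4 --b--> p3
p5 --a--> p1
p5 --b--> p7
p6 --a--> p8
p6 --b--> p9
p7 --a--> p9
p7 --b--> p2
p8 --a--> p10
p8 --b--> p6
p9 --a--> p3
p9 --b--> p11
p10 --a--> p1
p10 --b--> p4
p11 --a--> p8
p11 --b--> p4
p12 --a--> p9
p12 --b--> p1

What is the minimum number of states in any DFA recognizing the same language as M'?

First remove the unreachable states {p5,p7,p12}; 9 states remain.
Start with accepting vs non-accepting: {p1,p2,p8} | {p3,p4,p6,p9,p10,p11}.
Refine {p3,p4,p6,p9,p10,p11} on symbol a: members go to different blocks, giving {p3,p6,p10,p11} and {p4,p9}.
On input b, block {p1,p2,p8} splits into {p1,p8} and {p2}.
Stable partition: {p1,p8} | {p3,p6,p10,p11} | {p4,p9} | {p2} — 4 equivalence classes.

4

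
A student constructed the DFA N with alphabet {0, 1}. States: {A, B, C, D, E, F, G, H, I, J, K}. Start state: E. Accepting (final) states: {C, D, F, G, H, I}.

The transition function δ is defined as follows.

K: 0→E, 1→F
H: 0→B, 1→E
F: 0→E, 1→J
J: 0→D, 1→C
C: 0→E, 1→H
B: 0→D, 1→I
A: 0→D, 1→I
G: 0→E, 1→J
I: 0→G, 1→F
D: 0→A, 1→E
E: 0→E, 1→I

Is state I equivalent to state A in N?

No

States {K} cannot be reached from the start state, so discard them.
P0 = {C,D,F,G,H,I} | {A,B,E,J}.
On input 0, block {C,D,F,G,H,I} splits into {C,D,F,G,H} and {I}.
On input 1, block {C,D,F,G,H} splits into {D,F,G,H} and {C}.
Refine {A,B,E,J} on symbol 0: members go to different blocks, giving {A,B,J} and {E}.
Split {D,F,G,H} by δ(·,0) → {D,H} and {F,G}.
Refine {A,B,J} on symbol 1: members go to different blocks, giving {A,B} and {J}.
Stable partition: {D,H} | {A,B} | {I} | {C} | {E} | {F,G} | {J} — 7 equivalence classes.
I and A end up in different blocks, so they are distinguishable. For instance, the string 'ε' is accepted from only I.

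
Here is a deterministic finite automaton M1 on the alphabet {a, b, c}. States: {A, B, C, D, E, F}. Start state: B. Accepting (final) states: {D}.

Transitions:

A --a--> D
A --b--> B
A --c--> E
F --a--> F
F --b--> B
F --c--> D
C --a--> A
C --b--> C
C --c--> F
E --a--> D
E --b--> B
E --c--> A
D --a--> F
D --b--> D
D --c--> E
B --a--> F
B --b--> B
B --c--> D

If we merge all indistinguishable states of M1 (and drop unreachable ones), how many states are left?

States {C} cannot be reached from the start state, so discard them.
P0 = {D} | {A,B,E,F}.
On input a, block {A,B,E,F} splits into {A,E} and {B,F}.
The partition is now stable with 3 blocks: {D} | {A,E} | {B,F}.

3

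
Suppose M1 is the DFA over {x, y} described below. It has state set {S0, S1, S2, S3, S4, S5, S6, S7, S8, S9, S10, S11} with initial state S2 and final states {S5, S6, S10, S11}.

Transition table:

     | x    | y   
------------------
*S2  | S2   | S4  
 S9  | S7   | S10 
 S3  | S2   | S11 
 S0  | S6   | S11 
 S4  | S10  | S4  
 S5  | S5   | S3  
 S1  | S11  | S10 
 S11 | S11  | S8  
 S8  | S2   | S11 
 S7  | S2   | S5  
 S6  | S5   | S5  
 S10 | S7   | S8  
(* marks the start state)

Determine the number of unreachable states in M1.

BFS from S2 reaches {S2, S3, S4, S5, S7, S8, S10, S11}; the 4 state(s) S0, S1, S6, S9 are never visited.

4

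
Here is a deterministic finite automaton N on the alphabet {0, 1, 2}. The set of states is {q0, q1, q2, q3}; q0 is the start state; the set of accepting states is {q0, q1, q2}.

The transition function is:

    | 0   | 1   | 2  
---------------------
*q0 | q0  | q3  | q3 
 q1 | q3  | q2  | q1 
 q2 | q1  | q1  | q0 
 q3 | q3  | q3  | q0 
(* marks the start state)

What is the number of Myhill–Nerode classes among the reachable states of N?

2

First remove the unreachable states {q1,q2}; 2 states remain.
Start with accepting vs non-accepting: {q0} | {q3}.
No further refinement is possible. Final partition (2 blocks): {q0} | {q3}.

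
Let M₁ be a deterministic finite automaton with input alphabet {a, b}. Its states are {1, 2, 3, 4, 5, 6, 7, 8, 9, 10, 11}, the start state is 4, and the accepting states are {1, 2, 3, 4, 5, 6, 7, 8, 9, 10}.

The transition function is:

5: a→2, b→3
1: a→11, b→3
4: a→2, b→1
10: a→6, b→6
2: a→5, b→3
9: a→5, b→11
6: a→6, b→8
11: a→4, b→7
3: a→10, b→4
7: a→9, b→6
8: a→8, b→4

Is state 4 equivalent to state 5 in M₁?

Every state is reachable, so we keep all 11.
Start with accepting vs non-accepting: {1,2,3,4,5,6,7,8,9,10} | {11}.
On input a, block {1,2,3,4,5,6,7,8,9,10} splits into {2,3,4,5,6,7,8,9,10} and {1}.
Split {2,3,4,5,6,7,8,9,10} by δ(·,b) → {2,3,5,6,7,8,10} and {4} and {9}.
Split {2,3,5,6,7,8,10} by δ(·,a) → {2,3,5,6,8,10} and {7}.
On input b, block {2,3,5,6,8,10} splits into {2,5,6,10} and {3,8}.
Split {2,5,6,10} by δ(·,b) → {2,5,6} and {10}.
On input a, block {3,8} splits into {3} and {8}.
Refine {2,5,6} on symbol b: members go to different blocks, giving {2,5} and {6}.
The partition is now stable with 10 blocks: {2,5} | {11} | {1} | {4} | {9} | {7} | {3} | {10} | {8} | {6}.
4 and 5 end up in different blocks, so they are distinguishable. For instance, the string 'ba' is accepted from only 5.

No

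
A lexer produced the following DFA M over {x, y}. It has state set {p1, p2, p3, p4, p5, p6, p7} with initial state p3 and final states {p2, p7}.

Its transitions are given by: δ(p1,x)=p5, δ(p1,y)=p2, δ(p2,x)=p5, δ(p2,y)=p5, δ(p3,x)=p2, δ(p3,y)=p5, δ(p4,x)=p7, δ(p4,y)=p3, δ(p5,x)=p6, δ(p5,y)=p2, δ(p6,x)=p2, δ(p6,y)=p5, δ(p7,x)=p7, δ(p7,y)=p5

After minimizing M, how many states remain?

3

States {p1,p4,p7} cannot be reached from the start state, so discard them.
P0 = {p2} | {p3,p5,p6}.
Refine {p3,p5,p6} on symbol x: members go to different blocks, giving {p3,p6} and {p5}.
The partition is now stable with 3 blocks: {p2} | {p3,p6} | {p5}.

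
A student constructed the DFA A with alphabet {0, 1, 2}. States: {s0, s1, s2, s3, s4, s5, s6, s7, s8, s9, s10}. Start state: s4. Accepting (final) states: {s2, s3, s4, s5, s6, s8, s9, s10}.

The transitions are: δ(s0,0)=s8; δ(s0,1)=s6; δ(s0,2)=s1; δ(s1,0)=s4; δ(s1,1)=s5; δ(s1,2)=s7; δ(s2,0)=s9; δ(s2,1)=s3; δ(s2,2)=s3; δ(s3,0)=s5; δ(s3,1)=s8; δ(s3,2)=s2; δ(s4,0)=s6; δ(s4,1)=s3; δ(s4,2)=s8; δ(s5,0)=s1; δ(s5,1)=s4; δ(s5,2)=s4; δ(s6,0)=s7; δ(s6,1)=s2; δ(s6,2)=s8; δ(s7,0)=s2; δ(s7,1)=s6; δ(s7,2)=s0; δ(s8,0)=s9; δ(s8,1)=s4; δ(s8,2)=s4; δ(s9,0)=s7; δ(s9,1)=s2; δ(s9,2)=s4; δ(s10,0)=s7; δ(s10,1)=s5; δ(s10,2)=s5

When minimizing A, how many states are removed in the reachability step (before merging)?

1

BFS from s4 reaches {s0, s1, s2, s3, s4, s5, s6, s7, s8, s9}; the 1 state(s) s10 are never visited.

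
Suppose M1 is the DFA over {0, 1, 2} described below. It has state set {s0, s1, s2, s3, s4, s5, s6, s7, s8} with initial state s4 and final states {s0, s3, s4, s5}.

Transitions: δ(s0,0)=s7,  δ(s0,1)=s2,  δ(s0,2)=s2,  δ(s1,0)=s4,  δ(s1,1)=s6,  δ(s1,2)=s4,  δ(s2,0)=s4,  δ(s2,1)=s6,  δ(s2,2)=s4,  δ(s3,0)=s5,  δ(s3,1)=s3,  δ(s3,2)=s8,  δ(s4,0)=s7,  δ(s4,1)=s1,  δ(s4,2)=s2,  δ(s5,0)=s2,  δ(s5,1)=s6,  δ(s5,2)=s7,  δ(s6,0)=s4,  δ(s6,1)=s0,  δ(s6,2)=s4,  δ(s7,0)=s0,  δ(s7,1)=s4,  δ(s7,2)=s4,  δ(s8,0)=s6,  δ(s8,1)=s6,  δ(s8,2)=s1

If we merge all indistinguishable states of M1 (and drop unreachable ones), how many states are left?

3

Reachable states from the start: {s0,s1,s2,s4,s6,s7}. Unreachable: {s3,s5,s8} — drop them.
P0 = {s0,s4} | {s1,s2,s6,s7}.
Refine {s1,s2,s6,s7} on symbol 1: members go to different blocks, giving {s1,s2} and {s6,s7}.
The partition is now stable with 3 blocks: {s0,s4} | {s1,s2} | {s6,s7}.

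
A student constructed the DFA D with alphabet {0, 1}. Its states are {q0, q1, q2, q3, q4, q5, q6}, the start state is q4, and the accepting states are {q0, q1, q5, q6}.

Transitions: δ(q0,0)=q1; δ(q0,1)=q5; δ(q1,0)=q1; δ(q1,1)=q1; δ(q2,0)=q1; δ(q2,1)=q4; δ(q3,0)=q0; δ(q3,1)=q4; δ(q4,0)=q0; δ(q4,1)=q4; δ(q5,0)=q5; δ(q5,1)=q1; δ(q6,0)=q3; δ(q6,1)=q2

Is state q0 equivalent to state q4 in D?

No

First remove the unreachable states {q2,q3,q6}; 4 states remain.
P0 = {q0,q1,q5} | {q4}.
Stable partition: {q0,q1,q5} | {q4} — 2 equivalence classes.
q0 and q4 end up in different blocks, so they are distinguishable. For instance, the string 'ε' is accepted from only q0.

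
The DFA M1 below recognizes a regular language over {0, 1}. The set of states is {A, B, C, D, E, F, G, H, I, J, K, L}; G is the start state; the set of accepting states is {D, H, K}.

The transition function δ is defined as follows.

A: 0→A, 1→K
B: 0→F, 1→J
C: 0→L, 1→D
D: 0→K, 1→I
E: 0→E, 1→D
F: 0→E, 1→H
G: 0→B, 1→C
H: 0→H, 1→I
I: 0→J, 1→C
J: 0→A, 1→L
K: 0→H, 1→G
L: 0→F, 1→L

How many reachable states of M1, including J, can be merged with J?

3

All states are reachable from the start state.
Initial partition by acceptance: {D,H,K} | {A,B,C,E,F,G,I,J,L}.
Refine {A,B,C,E,F,G,I,J,L} on symbol 1: members go to different blocks, giving {B,G,I,J,L} and {A,C,E,F}.
On input 0, block {B,G,I,J,L} splits into {B,J,L} and {G,I}.
Refine {A,C,E,F} on symbol 0: members go to different blocks, giving {A,E,F} and {C}.
Stable partition: {D,H,K} | {B,J,L} | {A,E,F} | {G,I} | {C} — 5 equivalence classes.
State J belongs to the block {B,J,L}, which has 3 states.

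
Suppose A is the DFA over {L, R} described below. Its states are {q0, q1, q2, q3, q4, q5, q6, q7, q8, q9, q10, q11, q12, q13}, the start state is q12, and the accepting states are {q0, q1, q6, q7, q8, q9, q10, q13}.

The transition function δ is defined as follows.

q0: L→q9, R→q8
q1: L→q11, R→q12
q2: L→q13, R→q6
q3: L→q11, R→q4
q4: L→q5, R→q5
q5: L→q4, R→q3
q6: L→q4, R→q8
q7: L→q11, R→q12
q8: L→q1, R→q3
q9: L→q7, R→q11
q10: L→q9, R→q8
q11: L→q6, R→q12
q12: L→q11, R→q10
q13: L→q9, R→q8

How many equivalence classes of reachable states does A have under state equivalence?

10

States {q0,q2,q13} cannot be reached from the start state, so discard them.
Start with accepting vs non-accepting: {q1,q6,q7,q8,q9,q10} | {q3,q4,q5,q11,q12}.
On input L, block {q1,q6,q7,q8,q9,q10} splits into {q1,q6,q7} and {q8,q9,q10}.
On input R, block {q1,q6,q7} splits into {q1,q7} and {q6}.
Split {q3,q4,q5,q11,q12} by δ(·,L) → {q3,q4,q5,q12} and {q11}.
Refine {q3,q4,q5,q12} on symbol L: members go to different blocks, giving {q3,q12} and {q4,q5}.
On input R, block {q3,q12} splits into {q3} and {q12}.
Refine {q8,q9,q10} on symbol L: members go to different blocks, giving {q8,q9} and {q10}.
Refine {q8,q9} on symbol R: members go to different blocks, giving {q8} and {q9}.
On input R, block {q4,q5} splits into {q4} and {q5}.
The partition is now stable with 10 blocks: {q1,q7} | {q3} | {q8} | {q6} | {q11} | {q4} | {q12} | {q10} | {q9} | {q5}.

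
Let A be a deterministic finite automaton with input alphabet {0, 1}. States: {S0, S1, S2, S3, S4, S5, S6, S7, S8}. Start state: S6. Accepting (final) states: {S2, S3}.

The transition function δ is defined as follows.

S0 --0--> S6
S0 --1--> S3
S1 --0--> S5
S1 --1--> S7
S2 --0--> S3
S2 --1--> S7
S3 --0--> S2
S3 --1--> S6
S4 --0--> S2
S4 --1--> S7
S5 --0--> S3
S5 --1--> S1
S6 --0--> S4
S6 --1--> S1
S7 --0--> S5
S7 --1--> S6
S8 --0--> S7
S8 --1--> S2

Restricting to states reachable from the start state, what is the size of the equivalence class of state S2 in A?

States {S0,S8} cannot be reached from the start state, so discard them.
P0 = {S2,S3} | {S1,S4,S5,S6,S7}.
Refine {S1,S4,S5,S6,S7} on symbol 0: members go to different blocks, giving {S1,S6,S7} and {S4,S5}.
The partition is now stable with 3 blocks: {S2,S3} | {S1,S6,S7} | {S4,S5}.
The equivalence class containing S2 is {S2,S3}, of size 2.

2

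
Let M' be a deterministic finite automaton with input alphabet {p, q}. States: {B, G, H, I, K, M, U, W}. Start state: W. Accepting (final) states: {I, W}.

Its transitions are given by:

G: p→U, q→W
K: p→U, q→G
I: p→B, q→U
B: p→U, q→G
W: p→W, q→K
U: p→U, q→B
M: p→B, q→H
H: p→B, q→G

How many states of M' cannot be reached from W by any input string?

3

No path from W leads to H, I, M; the other 5 states are all reachable.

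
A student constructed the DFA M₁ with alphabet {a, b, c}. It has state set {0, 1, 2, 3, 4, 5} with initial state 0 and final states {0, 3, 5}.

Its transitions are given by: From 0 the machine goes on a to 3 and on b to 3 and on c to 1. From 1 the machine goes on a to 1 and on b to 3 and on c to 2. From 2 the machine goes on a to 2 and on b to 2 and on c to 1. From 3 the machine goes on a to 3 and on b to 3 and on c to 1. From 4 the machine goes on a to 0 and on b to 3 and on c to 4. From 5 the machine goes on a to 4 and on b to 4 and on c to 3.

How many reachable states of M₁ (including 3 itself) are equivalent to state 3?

2

Reachable states from the start: {0,1,2,3}. Unreachable: {4,5} — drop them.
Start with accepting vs non-accepting: {0,3} | {1,2}.
Refine {1,2} on symbol b: members go to different blocks, giving {1} and {2}.
No further refinement is possible. Final partition (3 blocks): {0,3} | {1} | {2}.
State 3 belongs to the block {0,3}, which has 2 states.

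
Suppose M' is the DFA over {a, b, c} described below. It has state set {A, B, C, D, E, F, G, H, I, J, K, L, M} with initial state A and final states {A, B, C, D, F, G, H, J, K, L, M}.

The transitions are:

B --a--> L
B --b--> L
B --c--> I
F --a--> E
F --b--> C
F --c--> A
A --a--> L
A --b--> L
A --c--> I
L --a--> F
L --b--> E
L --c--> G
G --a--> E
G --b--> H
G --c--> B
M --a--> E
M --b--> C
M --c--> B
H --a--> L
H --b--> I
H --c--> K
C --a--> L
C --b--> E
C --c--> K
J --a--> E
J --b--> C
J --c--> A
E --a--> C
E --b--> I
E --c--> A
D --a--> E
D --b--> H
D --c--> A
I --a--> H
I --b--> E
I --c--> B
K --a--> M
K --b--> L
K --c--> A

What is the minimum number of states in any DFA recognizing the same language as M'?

Reachable states from the start: {A,B,C,E,F,G,H,I,K,L,M}. Unreachable: {D,J} — drop them.
Initial partition by acceptance: {A,B,C,F,G,H,K,L,M} | {E,I}.
Refine {A,B,C,F,G,H,K,L,M} on symbol a: members go to different blocks, giving {A,B,C,H,K,L} and {F,G,M}.
Split {A,B,C,H,K,L} by δ(·,a) → {A,B,C,H} and {K,L}.
Split {A,B,C,H} by δ(·,b) → {A,B} and {C,H}.
Split {K,L} by δ(·,b) → {K} and {L}.
Stable partition: {A,B} | {E,I} | {F,G,M} | {K} | {C,H} | {L} — 6 equivalence classes.

6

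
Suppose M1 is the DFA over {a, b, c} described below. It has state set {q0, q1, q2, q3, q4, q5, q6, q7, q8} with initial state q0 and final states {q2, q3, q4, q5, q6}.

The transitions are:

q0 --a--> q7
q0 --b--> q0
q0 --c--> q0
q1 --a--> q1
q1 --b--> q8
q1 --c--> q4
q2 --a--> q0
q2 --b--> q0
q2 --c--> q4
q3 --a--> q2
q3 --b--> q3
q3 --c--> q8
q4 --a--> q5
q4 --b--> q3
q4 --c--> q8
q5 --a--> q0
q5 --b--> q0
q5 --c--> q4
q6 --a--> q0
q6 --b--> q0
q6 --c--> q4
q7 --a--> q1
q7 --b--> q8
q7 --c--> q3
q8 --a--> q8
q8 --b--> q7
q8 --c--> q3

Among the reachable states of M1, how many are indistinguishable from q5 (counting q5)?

First remove the unreachable states {q6}; 8 states remain.
Initial partition by acceptance: {q2,q3,q4,q5} | {q0,q1,q7,q8}.
Split {q2,q3,q4,q5} by δ(·,a) → {q2,q5} and {q3,q4}.
Split {q0,q1,q7,q8} by δ(·,c) → {q1,q7,q8} and {q0}.
The partition is now stable with 4 blocks: {q2,q5} | {q1,q7,q8} | {q3,q4} | {q0}.
The equivalence class containing q5 is {q2,q5}, of size 2.

2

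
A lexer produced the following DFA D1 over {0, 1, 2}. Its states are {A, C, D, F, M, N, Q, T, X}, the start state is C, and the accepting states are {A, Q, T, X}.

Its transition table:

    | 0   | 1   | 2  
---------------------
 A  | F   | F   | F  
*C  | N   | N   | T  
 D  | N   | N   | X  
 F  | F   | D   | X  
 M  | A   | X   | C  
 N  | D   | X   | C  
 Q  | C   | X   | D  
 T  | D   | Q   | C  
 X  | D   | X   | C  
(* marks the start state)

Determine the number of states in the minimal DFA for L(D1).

States {A,F,M} cannot be reached from the start state, so discard them.
P0 = {Q,T,X} | {C,D,N}.
Split {C,D,N} by δ(·,1) → {C,D} and {N}.
Stable partition: {Q,T,X} | {C,D} | {N} — 3 equivalence classes.

3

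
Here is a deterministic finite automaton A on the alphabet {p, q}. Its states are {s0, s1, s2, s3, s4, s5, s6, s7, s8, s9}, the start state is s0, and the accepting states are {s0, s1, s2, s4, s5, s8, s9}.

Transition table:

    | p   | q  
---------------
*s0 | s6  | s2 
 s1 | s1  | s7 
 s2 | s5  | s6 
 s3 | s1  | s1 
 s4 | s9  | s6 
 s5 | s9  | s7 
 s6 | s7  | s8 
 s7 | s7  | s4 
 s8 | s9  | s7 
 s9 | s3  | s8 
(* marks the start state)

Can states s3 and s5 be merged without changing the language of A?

Start with accepting vs non-accepting: {s0,s1,s2,s4,s5,s8,s9} | {s3,s6,s7}.
Split {s0,s1,s2,s4,s5,s8,s9} by δ(·,p) → {s1,s2,s4,s5,s8} and {s0,s9}.
Split {s1,s2,s4,s5,s8} by δ(·,p) → {s4,s5,s8} and {s1,s2}.
On input p, block {s3,s6,s7} splits into {s6,s7} and {s3}.
Refine {s0,s9} on symbol p: members go to different blocks, giving {s0} and {s9}.
Split {s1,s2} by δ(·,p) → {s1} and {s2}.
No further refinement is possible. Final partition (7 blocks): {s4,s5,s8} | {s6,s7} | {s0} | {s1} | {s3} | {s9} | {s2}.
s3 and s5 end up in different blocks, so they are distinguishable. For instance, the string 'ε' is accepted from only s5.

No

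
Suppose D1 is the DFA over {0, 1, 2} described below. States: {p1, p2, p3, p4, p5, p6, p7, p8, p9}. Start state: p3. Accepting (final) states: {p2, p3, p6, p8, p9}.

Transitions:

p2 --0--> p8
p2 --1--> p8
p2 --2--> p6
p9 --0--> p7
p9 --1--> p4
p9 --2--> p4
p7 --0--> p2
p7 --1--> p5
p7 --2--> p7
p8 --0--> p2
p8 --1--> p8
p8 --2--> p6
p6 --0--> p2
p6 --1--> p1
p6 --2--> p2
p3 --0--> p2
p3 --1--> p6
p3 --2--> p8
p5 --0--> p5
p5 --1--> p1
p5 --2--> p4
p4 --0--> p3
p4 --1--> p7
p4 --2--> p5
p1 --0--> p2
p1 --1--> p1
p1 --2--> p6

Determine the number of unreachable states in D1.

4

Starting at p3 and following transitions, the reachable set is {p1, p2, p3, p6, p8}. That leaves p4, p5, p7, p9 unreachable — 4 in total.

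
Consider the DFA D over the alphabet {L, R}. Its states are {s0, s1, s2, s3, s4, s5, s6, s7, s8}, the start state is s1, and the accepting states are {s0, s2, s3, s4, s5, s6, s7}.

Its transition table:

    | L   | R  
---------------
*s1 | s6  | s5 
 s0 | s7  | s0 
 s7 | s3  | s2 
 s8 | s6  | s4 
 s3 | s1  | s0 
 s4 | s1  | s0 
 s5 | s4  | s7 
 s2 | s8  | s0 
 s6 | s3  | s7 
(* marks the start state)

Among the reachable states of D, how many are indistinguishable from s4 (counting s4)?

2

Initial partition by acceptance: {s0,s2,s3,s4,s5,s6,s7} | {s1,s8}.
Refine {s0,s2,s3,s4,s5,s6,s7} on symbol L: members go to different blocks, giving {s0,s5,s6,s7} and {s2,s3,s4}.
On input L, block {s0,s5,s6,s7} splits into {s5,s6,s7} and {s0}.
Refine {s5,s6,s7} on symbol R: members go to different blocks, giving {s5,s6} and {s7}.
Refine {s1,s8} on symbol R: members go to different blocks, giving {s1} and {s8}.
Split {s2,s3,s4} by δ(·,L) → {s3,s4} and {s2}.
No further refinement is possible. Final partition (7 blocks): {s5,s6} | {s1} | {s3,s4} | {s0} | {s7} | {s8} | {s2}.
State s4 belongs to the block {s3,s4}, which has 2 states.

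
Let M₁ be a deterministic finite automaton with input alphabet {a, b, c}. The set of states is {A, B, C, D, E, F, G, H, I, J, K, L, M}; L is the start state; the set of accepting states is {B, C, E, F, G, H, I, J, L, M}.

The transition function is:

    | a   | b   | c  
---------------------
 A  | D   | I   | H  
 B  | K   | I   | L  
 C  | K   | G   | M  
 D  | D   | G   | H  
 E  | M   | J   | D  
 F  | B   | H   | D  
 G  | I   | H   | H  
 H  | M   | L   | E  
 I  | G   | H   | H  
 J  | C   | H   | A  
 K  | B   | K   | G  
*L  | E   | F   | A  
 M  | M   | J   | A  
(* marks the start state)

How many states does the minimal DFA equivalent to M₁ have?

7

Initial partition by acceptance: {B,C,E,F,G,H,I,J,L,M} | {A,D,K}.
Split {B,C,E,F,G,H,I,J,L,M} by δ(·,a) → {E,F,G,H,I,J,L,M} and {B,C}.
Refine {E,F,G,H,I,J,L,M} on symbol a: members go to different blocks, giving {E,G,H,I,L,M} and {F,J}.
On input b, block {E,G,H,I,L,M} splits into {E,L,M} and {G,H,I}.
Refine {A,D,K} on symbol a: members go to different blocks, giving {A,D} and {K}.
On input a, block {G,H,I} splits into {G,I} and {H}.
No further refinement is possible. Final partition (7 blocks): {E,L,M} | {A,D} | {B,C} | {F,J} | {G,I} | {K} | {H}.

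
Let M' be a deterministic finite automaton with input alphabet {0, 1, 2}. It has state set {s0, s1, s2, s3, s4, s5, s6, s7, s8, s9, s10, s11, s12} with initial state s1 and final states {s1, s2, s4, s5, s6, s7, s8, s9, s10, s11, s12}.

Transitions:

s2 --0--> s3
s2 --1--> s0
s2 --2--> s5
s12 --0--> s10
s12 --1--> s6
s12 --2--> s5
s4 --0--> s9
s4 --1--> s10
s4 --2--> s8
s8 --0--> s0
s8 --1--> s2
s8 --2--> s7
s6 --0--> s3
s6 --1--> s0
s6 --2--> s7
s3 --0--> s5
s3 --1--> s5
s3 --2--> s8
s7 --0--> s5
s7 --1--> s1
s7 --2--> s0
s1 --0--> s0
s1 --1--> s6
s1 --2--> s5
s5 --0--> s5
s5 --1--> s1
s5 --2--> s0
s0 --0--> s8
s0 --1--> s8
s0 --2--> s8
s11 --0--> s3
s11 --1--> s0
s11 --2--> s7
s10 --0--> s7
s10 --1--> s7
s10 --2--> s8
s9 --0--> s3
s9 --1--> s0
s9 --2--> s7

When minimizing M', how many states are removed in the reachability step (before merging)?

5

Starting at s1 and following transitions, the reachable set is {s0, s1, s2, s3, s5, s6, s7, s8}. That leaves s4, s9, s10, s11, s12 unreachable — 5 in total.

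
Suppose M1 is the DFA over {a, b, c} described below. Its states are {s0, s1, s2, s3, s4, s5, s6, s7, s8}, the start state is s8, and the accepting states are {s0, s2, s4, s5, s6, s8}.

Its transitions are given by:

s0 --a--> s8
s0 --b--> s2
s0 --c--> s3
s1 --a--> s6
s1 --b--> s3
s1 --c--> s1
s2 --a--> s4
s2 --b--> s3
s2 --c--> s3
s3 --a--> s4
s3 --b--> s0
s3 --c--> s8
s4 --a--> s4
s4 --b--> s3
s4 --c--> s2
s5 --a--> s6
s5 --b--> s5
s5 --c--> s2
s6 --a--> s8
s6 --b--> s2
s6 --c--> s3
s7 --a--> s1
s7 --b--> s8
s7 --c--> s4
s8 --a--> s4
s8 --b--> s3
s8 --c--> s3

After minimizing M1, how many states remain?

4

States {s1,s5,s6,s7} cannot be reached from the start state, so discard them.
P0 = {s0,s2,s4,s8} | {s3}.
Refine {s0,s2,s4,s8} on symbol b: members go to different blocks, giving {s2,s4,s8} and {s0}.
On input c, block {s2,s4,s8} splits into {s2,s8} and {s4}.
No further refinement is possible. Final partition (4 blocks): {s2,s8} | {s3} | {s0} | {s4}.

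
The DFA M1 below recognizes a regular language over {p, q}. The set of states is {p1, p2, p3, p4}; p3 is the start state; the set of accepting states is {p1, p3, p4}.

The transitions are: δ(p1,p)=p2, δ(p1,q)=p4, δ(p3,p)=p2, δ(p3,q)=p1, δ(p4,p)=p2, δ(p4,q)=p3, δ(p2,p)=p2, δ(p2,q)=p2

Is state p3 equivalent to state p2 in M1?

All states are reachable from the start state.
Initial partition by acceptance: {p1,p3,p4} | {p2}.
No further refinement is possible. Final partition (2 blocks): {p1,p3,p4} | {p2}.
p3 and p2 end up in different blocks, so they are distinguishable. For instance, the string 'ε' is accepted from only p3.

No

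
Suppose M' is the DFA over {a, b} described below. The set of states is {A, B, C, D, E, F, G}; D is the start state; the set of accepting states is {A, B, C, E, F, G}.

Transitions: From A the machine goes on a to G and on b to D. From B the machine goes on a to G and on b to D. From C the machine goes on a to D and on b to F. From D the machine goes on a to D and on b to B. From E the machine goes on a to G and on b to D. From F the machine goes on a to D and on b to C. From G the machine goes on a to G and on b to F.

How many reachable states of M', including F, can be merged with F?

Reachable states from the start: {B,C,D,F,G}. Unreachable: {A,E} — drop them.
P0 = {B,C,F,G} | {D}.
Split {B,C,F,G} by δ(·,a) → {B,G} and {C,F}.
Refine {B,G} on symbol b: members go to different blocks, giving {B} and {G}.
The partition is now stable with 4 blocks: {B} | {D} | {C,F} | {G}.
State F belongs to the block {C,F}, which has 2 states.

2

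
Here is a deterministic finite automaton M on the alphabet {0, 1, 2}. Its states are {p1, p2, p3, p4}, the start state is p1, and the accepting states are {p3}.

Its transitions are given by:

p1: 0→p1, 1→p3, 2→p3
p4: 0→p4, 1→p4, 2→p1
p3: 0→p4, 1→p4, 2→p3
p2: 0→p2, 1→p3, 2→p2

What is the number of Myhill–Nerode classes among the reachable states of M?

3

First remove the unreachable states {p2}; 3 states remain.
P0 = {p3} | {p1,p4}.
Refine {p1,p4} on symbol 1: members go to different blocks, giving {p1} and {p4}.
The partition is now stable with 3 blocks: {p3} | {p1} | {p4}.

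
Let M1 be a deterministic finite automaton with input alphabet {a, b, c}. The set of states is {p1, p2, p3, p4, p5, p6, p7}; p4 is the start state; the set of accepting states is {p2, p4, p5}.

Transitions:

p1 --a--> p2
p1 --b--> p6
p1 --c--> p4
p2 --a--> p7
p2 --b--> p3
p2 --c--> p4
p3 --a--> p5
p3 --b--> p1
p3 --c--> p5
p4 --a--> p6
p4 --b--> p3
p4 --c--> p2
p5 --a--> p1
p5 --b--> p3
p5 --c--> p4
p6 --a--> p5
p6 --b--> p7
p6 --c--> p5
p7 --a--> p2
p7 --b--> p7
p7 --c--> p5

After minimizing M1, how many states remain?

2

All states are reachable from the start state.
P0 = {p2,p4,p5} | {p1,p3,p6,p7}.
The partition is now stable with 2 blocks: {p2,p4,p5} | {p1,p3,p6,p7}.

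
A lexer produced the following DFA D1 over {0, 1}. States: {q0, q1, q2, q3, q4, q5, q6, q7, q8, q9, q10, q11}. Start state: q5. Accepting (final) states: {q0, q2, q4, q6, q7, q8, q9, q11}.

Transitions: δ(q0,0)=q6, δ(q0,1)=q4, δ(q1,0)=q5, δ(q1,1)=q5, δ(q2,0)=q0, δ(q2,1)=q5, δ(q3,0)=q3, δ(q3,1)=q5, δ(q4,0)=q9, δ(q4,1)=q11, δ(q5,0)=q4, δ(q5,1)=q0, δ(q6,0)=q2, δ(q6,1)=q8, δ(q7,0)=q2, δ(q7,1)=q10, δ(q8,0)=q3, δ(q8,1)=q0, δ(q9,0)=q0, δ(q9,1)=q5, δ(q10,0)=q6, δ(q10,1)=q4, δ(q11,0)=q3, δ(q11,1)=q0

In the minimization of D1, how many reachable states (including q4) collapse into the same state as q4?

Reachable states from the start: {q0,q2,q3,q4,q5,q6,q8,q9,q11}. Unreachable: {q1,q7,q10} — drop them.
Initial partition by acceptance: {q0,q2,q4,q6,q8,q9,q11} | {q3,q5}.
Split {q0,q2,q4,q6,q8,q9,q11} by δ(·,0) → {q0,q2,q4,q6,q9} and {q8,q11}.
Split {q0,q2,q4,q6,q9} by δ(·,1) → {q2,q9} and {q4,q6} and {q0}.
Refine {q3,q5} on symbol 0: members go to different blocks, giving {q3} and {q5}.
No further refinement is possible. Final partition (6 blocks): {q2,q9} | {q3} | {q8,q11} | {q4,q6} | {q0} | {q5}.
The equivalence class containing q4 is {q4,q6}, of size 2.

2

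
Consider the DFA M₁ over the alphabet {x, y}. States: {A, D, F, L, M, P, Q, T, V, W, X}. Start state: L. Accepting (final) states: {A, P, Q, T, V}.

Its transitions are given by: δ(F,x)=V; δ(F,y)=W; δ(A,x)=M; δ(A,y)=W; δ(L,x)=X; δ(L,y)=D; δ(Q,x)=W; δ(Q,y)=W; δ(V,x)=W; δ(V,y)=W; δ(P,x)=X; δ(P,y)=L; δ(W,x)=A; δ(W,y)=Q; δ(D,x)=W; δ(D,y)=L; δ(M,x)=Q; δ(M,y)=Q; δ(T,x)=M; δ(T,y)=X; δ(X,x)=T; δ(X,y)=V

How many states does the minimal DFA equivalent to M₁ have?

Reachable states from the start: {A,D,L,M,Q,T,V,W,X}. Unreachable: {F,P} — drop them.
Initial partition by acceptance: {A,Q,T,V} | {D,L,M,W,X}.
On input x, block {D,L,M,W,X} splits into {M,W,X} and {D,L}.
The partition is now stable with 3 blocks: {A,Q,T,V} | {M,W,X} | {D,L}.

3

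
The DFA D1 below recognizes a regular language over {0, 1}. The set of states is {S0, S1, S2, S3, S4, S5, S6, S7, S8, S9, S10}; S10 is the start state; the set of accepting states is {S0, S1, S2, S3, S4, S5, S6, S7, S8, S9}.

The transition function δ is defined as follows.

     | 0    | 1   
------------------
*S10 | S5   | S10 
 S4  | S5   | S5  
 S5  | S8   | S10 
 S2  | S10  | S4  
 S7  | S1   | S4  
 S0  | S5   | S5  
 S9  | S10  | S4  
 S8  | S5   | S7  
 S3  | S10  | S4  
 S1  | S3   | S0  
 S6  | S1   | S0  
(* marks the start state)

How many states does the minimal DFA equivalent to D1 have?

States {S2,S6,S9} cannot be reached from the start state, so discard them.
Start with accepting vs non-accepting: {S0,S1,S3,S4,S5,S7,S8} | {S10}.
Refine {S0,S1,S3,S4,S5,S7,S8} on symbol 0: members go to different blocks, giving {S0,S1,S4,S5,S7,S8} and {S3}.
Split {S0,S1,S4,S5,S7,S8} by δ(·,0) → {S0,S4,S5,S7,S8} and {S1}.
Refine {S0,S4,S5,S7,S8} on symbol 0: members go to different blocks, giving {S0,S4,S5,S8} and {S7}.
On input 1, block {S0,S4,S5,S8} splits into {S0,S4} and {S5} and {S8}.
Stable partition: {S0,S4} | {S10} | {S3} | {S1} | {S7} | {S5} | {S8} — 7 equivalence classes.

7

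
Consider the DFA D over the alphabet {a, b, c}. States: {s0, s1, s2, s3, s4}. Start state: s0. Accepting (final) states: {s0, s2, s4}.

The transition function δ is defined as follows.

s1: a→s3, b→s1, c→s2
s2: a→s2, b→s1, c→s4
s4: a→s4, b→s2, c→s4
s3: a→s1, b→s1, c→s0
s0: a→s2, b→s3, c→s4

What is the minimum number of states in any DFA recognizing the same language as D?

3

All states are reachable from the start state.
Start with accepting vs non-accepting: {s0,s2,s4} | {s1,s3}.
Split {s0,s2,s4} by δ(·,b) → {s0,s2} and {s4}.
Stable partition: {s0,s2} | {s1,s3} | {s4} — 3 equivalence classes.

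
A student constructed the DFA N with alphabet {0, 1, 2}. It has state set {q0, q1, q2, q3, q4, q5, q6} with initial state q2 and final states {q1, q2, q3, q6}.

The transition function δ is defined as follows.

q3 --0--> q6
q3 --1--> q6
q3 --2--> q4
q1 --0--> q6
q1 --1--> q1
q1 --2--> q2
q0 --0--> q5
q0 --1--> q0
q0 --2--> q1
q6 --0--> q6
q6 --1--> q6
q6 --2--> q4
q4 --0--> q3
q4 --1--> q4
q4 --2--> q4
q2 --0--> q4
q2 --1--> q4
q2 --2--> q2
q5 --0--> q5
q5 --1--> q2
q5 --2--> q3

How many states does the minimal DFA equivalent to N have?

3

States {q0,q1,q5} cannot be reached from the start state, so discard them.
P0 = {q2,q3,q6} | {q4}.
Split {q2,q3,q6} by δ(·,0) → {q3,q6} and {q2}.
The partition is now stable with 3 blocks: {q3,q6} | {q4} | {q2}.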